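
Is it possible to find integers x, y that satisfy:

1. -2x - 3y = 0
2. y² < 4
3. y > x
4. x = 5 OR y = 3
No

The full constraint system is jointly infeasible over the integers. Each constraint and what it forces:

  - -2x - 3y = 0: is a linear equation tying the variables together
  - y² < 4: restricts y to |y| ≤ 1
  - y > x: bounds one variable relative to another variable
  - x = 5 OR y = 3: forces a choice: either x = 5 or y = 3

Split on the disjunction (x = 5 OR y = 3):
  • If x = 5: with x = 5, every remaining term of the linear equation is divisible by 3, so the left side is ≡ 0 (mod 3); but the right side 10 ≡ 1 (mod 3). No integers can satisfy it.
  • If y = 3: this contradicts y² < 4, which requires |y| ≤ 1.
Both branches are infeasible, so the system has no integer solution.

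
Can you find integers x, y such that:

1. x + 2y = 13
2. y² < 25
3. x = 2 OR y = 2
Yes

Take x = 9, y = 2. Substituting into each constraint:
  (1) 9 + 2(2) = 13 ✓
  (2) y² = (2)² = 4, and 4 < 25 ✓
  (3) y = 2, target 2 ✓ (second branch holds)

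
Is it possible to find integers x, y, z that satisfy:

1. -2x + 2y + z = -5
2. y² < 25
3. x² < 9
Yes

Take x = 0, y = 0, z = -5. Substituting into each constraint:
  (1) -2(0) + 2(0) + (-5) = -5 ✓
  (2) y² = (0)² = 0, and 0 < 25 ✓
  (3) x² = (0)² = 0, and 0 < 9 ✓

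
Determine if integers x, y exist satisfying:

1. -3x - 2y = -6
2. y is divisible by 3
Yes

Take x = 2, y = 0. Substituting into each constraint:
  (1) -3(2) - 2(0) = -6 ✓
  (2) 0 = 3 × 0, remainder 0 ✓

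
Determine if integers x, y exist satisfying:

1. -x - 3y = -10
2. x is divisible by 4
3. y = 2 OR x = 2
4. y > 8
No

A contradictory subset is {-x - 3y = -10, y = 2 OR x = 2, y > 8}. No integer assignment can satisfy these jointly:

  - -x - 3y = -10: is a linear equation tying the variables together
  - y = 2 OR x = 2: forces a choice: either y = 2 or x = 2
  - y > 8: bounds one variable relative to a constant

Split on the disjunction (y = 2 OR x = 2):
  • If y = 2: this contradicts the bound y ≥ 9.
  • If x = 2: with x = 2, every remaining term of the linear equation is divisible by 3, so the left side is ≡ 0 (mod 3); but the right side -8 ≡ 1 (mod 3). No integers can satisfy it.
Both branches are infeasible, so the system has no integer solution.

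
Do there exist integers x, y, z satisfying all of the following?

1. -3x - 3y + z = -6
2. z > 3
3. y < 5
Yes

Take x = 0, y = 4, z = 6. Substituting into each constraint:
  (1) -3(0) - 3(4) + 6 = -6 ✓
  (2) 6 > 3 ✓
  (3) 4 < 5 ✓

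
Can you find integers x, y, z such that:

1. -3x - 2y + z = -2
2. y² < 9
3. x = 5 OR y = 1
Yes

Take x = 5, y = -1, z = 11. Substituting into each constraint:
  (1) -3(5) - 2(-1) + 11 = -2 ✓
  (2) y² = (-1)² = 1, and 1 < 9 ✓
  (3) x = 5, target 5 ✓ (first branch holds)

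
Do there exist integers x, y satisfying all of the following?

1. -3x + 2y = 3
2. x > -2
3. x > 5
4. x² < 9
No

A contradictory subset is {x > 5, x² < 9}. No integer assignment can satisfy these jointly:

  - x > 5: bounds one variable relative to a constant
  - x² < 9: restricts x to |x| ≤ 2

Direct contradiction: the bounds on x require x ≥ 6 and x ≤ 2 simultaneously, which is empty.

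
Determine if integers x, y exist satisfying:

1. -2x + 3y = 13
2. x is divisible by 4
Yes

Take x = 4, y = 7. Substituting into each constraint:
  (1) -2(4) + 3(7) = 13 ✓
  (2) 4 = 4 × 1, remainder 0 ✓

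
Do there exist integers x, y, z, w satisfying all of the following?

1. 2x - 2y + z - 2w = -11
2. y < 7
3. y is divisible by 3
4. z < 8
Yes

Take x = 0, y = 0, z = 1, w = 6. Substituting into each constraint:
  (1) 2(0) - 2(0) + 1 - 2(6) = -11 ✓
  (2) 0 < 7 ✓
  (3) 0 = 3 × 0, remainder 0 ✓
  (4) 1 < 8 ✓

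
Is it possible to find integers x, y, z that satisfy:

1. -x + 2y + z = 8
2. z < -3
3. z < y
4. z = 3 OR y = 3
Yes

Take x = -6, y = 3, z = -4. Substituting into each constraint:
  (1) 6 + 2(3) + (-4) = 8 ✓
  (2) -4 < -3 ✓
  (3) -4 < 3 ✓
  (4) y = 3, target 3 ✓ (second branch holds)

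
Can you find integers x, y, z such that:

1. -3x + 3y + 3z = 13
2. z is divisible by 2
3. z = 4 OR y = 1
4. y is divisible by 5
No

Even the single constraint (-3x + 3y + 3z = 13) is infeasible over the integers.

  - -3x + 3y + 3z = 13: every term on the left is divisible by 3, so the LHS ≡ 0 (mod 3), but the RHS 13 is not — no integer solution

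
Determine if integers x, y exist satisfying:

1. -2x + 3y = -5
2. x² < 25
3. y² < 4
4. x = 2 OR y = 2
No

A contradictory subset is {-2x + 3y = -5, y² < 4, x = 2 OR y = 2}. No integer assignment can satisfy these jointly:

  - -2x + 3y = -5: is a linear equation tying the variables together
  - y² < 4: restricts y to |y| ≤ 1
  - x = 2 OR y = 2: forces a choice: either x = 2 or y = 2

Split on the disjunction (x = 2 OR y = 2):
  • If x = 2: with x = 2, every remaining term of the linear equation is divisible by 3, so the left side is ≡ 0 (mod 3); but the right side -1 ≡ 2 (mod 3). No integers can satisfy it.
  • If y = 2: this contradicts y² < 4, which requires |y| ≤ 1.
Both branches are infeasible, so the system has no integer solution.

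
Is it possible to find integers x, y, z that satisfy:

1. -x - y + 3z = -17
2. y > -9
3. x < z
Yes

Take x = 0, y = 20, z = 1. Substituting into each constraint:
  (1) 0 + (-20) + 3(1) = -17 ✓
  (2) 20 > -9 ✓
  (3) 0 < 1 ✓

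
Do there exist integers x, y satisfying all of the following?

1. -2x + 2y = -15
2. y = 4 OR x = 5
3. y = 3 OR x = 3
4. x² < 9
No

Even the single constraint (-2x + 2y = -15) is infeasible over the integers.

  - -2x + 2y = -15: every term on the left is divisible by 2, so the LHS ≡ 0 (mod 2), but the RHS -15 is not — no integer solution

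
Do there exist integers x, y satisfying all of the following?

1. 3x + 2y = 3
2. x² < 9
Yes

Take x = 1, y = 0. Substituting into each constraint:
  (1) 3(1) + 2(0) = 3 ✓
  (2) x² = (1)² = 1, and 1 < 9 ✓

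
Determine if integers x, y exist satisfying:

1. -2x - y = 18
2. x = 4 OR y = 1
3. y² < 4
No

The full constraint system is jointly infeasible over the integers. Each constraint and what it forces:

  - -2x - y = 18: is a linear equation tying the variables together
  - x = 4 OR y = 1: forces a choice: either x = 4 or y = 1
  - y² < 4: restricts y to |y| ≤ 1

Split on the disjunction (x = 4 OR y = 1):
  • If x = 4: the equation forces y = -26, but y² < 4 requires |y| ≤ 1.
  • If y = 1: with y = 1, every remaining term of the linear equation is divisible by 2, so the left side is ≡ 0 (mod 2); but the right side 19 ≡ 1 (mod 2). No integers can satisfy it.
Both branches are infeasible, so the system has no integer solution.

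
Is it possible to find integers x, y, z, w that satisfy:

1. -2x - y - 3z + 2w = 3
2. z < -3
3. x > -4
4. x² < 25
Yes

Take x = 0, y = 1, z = -4, w = -4. Substituting into each constraint:
  (1) -2(0) + (-1) - 3(-4) + 2(-4) = 3 ✓
  (2) -4 < -3 ✓
  (3) 0 > -4 ✓
  (4) x² = (0)² = 0, and 0 < 25 ✓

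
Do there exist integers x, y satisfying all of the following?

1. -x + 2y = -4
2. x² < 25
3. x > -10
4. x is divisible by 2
Yes

Take x = 0, y = -2. Substituting into each constraint:
  (1) 0 + 2(-2) = -4 ✓
  (2) x² = (0)² = 0, and 0 < 25 ✓
  (3) 0 > -10 ✓
  (4) 0 = 2 × 0, remainder 0 ✓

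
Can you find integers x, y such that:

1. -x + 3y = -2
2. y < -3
Yes

Take x = -10, y = -4. Substituting into each constraint:
  (1) 10 + 3(-4) = -2 ✓
  (2) -4 < -3 ✓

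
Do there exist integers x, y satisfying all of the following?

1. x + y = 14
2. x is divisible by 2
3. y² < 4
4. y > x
No

A contradictory subset is {x + y = 14, y² < 4, y > x}. No integer assignment can satisfy these jointly:

  - x + y = 14: is a linear equation tying the variables together
  - y² < 4: restricts y to |y| ≤ 1
  - y > x: bounds one variable relative to another variable

Propagating the comparison: x < y and y ≤ 1 give x ≤ 0. Range argument: with x ∈ [−∞, 0], y ∈ [-1, 1], the left side of the equation is at most 1, but the right side is 14 > 1. No integer solution exists.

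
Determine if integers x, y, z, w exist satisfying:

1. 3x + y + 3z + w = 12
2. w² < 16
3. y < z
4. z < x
Yes

Take x = 3, y = -3, z = 2, w = 0. Substituting into each constraint:
  (1) 3(3) + (-3) + 3(2) + 0 = 12 ✓
  (2) w² = (0)² = 0, and 0 < 16 ✓
  (3) -3 < 2 ✓
  (4) 2 < 3 ✓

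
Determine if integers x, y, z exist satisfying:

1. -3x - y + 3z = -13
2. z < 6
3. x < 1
Yes

Take x = 0, y = 13, z = 0. Substituting into each constraint:
  (1) -3(0) + (-13) + 3(0) = -13 ✓
  (2) 0 < 6 ✓
  (3) 0 < 1 ✓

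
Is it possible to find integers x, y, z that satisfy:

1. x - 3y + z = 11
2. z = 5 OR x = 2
Yes

Take x = 0, y = -2, z = 5. Substituting into each constraint:
  (1) 0 - 3(-2) + 5 = 11 ✓
  (2) z = 5, target 5 ✓ (first branch holds)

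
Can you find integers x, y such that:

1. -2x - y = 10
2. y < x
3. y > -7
Yes

Take x = -3, y = -4. Substituting into each constraint:
  (1) -2(-3) + 4 = 10 ✓
  (2) -4 < -3 ✓
  (3) -4 > -7 ✓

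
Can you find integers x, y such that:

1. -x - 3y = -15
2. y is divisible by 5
Yes

Take x = 15, y = 0. Substituting into each constraint:
  (1) (-15) - 3(0) = -15 ✓
  (2) 0 = 5 × 0, remainder 0 ✓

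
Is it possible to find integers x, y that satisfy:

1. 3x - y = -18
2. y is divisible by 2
Yes

Take x = -6, y = 0. Substituting into each constraint:
  (1) 3(-6) + 0 = -18 ✓
  (2) 0 = 2 × 0, remainder 0 ✓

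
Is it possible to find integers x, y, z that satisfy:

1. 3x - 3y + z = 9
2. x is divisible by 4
Yes

Take x = 0, y = 0, z = 9. Substituting into each constraint:
  (1) 3(0) - 3(0) + 9 = 9 ✓
  (2) 0 = 4 × 0, remainder 0 ✓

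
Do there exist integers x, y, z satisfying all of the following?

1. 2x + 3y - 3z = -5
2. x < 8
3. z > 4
Yes

Take x = 5, y = 0, z = 5. Substituting into each constraint:
  (1) 2(5) + 3(0) - 3(5) = -5 ✓
  (2) 5 < 8 ✓
  (3) 5 > 4 ✓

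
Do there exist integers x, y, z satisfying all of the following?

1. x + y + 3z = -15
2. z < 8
Yes

Take x = 0, y = -15, z = 0. Substituting into each constraint:
  (1) 0 + (-15) + 3(0) = -15 ✓
  (2) 0 < 8 ✓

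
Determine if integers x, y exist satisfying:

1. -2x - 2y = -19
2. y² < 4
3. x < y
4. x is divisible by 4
No

Even the single constraint (-2x - 2y = -19) is infeasible over the integers.

  - -2x - 2y = -19: every term on the left is divisible by 2, so the LHS ≡ 0 (mod 2), but the RHS -19 is not — no integer solution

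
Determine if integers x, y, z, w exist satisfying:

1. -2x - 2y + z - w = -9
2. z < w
Yes

Take x = 0, y = 4, z = -1, w = 0. Substituting into each constraint:
  (1) -2(0) - 2(4) + (-1) + 0 = -9 ✓
  (2) -1 < 0 ✓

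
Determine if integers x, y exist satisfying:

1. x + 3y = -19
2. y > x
Yes

Take x = -19, y = 0. Substituting into each constraint:
  (1) (-19) + 3(0) = -19 ✓
  (2) 0 > -19 ✓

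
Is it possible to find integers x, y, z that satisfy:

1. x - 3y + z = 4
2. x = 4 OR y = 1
Yes

Take x = 3, y = 1, z = 4. Substituting into each constraint:
  (1) 3 - 3(1) + 4 = 4 ✓
  (2) y = 1, target 1 ✓ (second branch holds)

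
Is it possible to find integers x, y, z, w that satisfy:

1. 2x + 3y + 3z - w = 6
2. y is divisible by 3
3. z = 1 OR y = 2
Yes

Take x = -3, y = 3, z = 1, w = 0. Substituting into each constraint:
  (1) 2(-3) + 3(3) + 3(1) + 0 = 6 ✓
  (2) 3 = 3 × 1, remainder 0 ✓
  (3) z = 1, target 1 ✓ (first branch holds)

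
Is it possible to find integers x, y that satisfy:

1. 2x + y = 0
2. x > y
Yes

Take x = 1, y = -2. Substituting into each constraint:
  (1) 2(1) + (-2) = 0 ✓
  (2) 1 > -2 ✓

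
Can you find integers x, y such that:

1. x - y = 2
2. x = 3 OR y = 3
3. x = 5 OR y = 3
Yes

Take x = 5, y = 3. Substituting into each constraint:
  (1) 5 + (-3) = 2 ✓
  (2) y = 3, target 3 ✓ (second branch holds)
  (3) x = 5, target 5 ✓ (first branch holds)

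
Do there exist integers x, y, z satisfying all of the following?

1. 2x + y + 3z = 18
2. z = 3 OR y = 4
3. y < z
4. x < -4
Yes

Take x = -5, y = 4, z = 8. Substituting into each constraint:
  (1) 2(-5) + 4 + 3(8) = 18 ✓
  (2) y = 4, target 4 ✓ (second branch holds)
  (3) 4 < 8 ✓
  (4) -5 < -4 ✓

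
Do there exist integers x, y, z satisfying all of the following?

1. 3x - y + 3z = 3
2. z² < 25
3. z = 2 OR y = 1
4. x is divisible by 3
Yes

Take x = 0, y = 3, z = 2. Substituting into each constraint:
  (1) 3(0) + (-3) + 3(2) = 3 ✓
  (2) z² = (2)² = 4, and 4 < 25 ✓
  (3) z = 2, target 2 ✓ (first branch holds)
  (4) 0 = 3 × 0, remainder 0 ✓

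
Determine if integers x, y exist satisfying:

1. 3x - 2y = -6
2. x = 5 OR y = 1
No

The full constraint system is jointly infeasible over the integers. Each constraint and what it forces:

  - 3x - 2y = -6: is a linear equation tying the variables together
  - x = 5 OR y = 1: forces a choice: either x = 5 or y = 1

Split on the disjunction (x = 5 OR y = 1):
  • If x = 5: with x = 5, every remaining term of the linear equation is divisible by 2, so the left side is ≡ 0 (mod 2); but the right side -21 ≡ 1 (mod 2). No integers can satisfy it.
  • If y = 1: with y = 1, every remaining term of the linear equation is divisible by 3, so the left side is ≡ 0 (mod 3); but the right side -4 ≡ 2 (mod 3). No integers can satisfy it.
Both branches are infeasible, so the system has no integer solution.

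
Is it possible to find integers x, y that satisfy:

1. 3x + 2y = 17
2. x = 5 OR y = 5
Yes

Take x = 5, y = 1. Substituting into each constraint:
  (1) 3(5) + 2(1) = 17 ✓
  (2) x = 5, target 5 ✓ (first branch holds)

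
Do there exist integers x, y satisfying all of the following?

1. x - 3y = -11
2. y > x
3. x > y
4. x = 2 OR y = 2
No

A contradictory subset is {y > x, x > y}. No integer assignment can satisfy these jointly:

  - y > x: bounds one variable relative to another variable
  - x > y: bounds one variable relative to another variable

Direct contradiction: y > x and x > y cannot both hold.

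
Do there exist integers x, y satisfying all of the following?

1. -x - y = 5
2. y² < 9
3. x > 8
No

The full constraint system is jointly infeasible over the integers. Each constraint and what it forces:

  - -x - y = 5: is a linear equation tying the variables together
  - y² < 9: restricts y to |y| ≤ 2
  - x > 8: bounds one variable relative to a constant

Range argument: with x ∈ [9, ∞], y ∈ [-2, 2], the left side of the equation is at most -7, but the right side is 5 > -7. No integer solution exists.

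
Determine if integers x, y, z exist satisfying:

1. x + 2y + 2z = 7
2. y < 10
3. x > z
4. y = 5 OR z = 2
Yes

Take x = 3, y = 0, z = 2. Substituting into each constraint:
  (1) 3 + 2(0) + 2(2) = 7 ✓
  (2) 0 < 10 ✓
  (3) 3 > 2 ✓
  (4) z = 2, target 2 ✓ (second branch holds)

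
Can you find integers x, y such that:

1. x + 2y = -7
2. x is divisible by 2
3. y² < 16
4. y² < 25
No

A contradictory subset is {x + 2y = -7, x is divisible by 2}. No integer assignment can satisfy these jointly:

  - x + 2y = -7: is a linear equation tying the variables together
  - x is divisible by 2: restricts x to multiples of 2

Modular obstruction: writing x = 2x', every remaining term of the linear equation is divisible by 2, so the left side is ≡ 0 (mod 2); but the right side -7 ≡ 1 (mod 2). No integers can satisfy it.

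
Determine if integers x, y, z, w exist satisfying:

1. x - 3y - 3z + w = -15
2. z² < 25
Yes

Take x = 0, y = 5, z = 0, w = 0. Substituting into each constraint:
  (1) 0 - 3(5) - 3(0) + 0 = -15 ✓
  (2) z² = (0)² = 0, and 0 < 25 ✓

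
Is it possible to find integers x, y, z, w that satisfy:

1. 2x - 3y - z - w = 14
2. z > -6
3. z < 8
Yes

Take x = 5, y = 0, z = -4, w = 0. Substituting into each constraint:
  (1) 2(5) - 3(0) + 4 + 0 = 14 ✓
  (2) -4 > -6 ✓
  (3) -4 < 8 ✓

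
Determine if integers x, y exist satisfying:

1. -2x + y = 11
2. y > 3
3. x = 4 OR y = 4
Yes

Take x = 4, y = 19. Substituting into each constraint:
  (1) -2(4) + 19 = 11 ✓
  (2) 19 > 3 ✓
  (3) x = 4, target 4 ✓ (first branch holds)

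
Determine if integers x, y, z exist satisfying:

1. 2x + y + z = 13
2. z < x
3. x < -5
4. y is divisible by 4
Yes

Take x = -6, y = 32, z = -7. Substituting into each constraint:
  (1) 2(-6) + 32 + (-7) = 13 ✓
  (2) -7 < -6 ✓
  (3) -6 < -5 ✓
  (4) 32 = 4 × 8, remainder 0 ✓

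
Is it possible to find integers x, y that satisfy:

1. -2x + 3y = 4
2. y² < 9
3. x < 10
Yes

Take x = -2, y = 0. Substituting into each constraint:
  (1) -2(-2) + 3(0) = 4 ✓
  (2) y² = (0)² = 0, and 0 < 9 ✓
  (3) -2 < 10 ✓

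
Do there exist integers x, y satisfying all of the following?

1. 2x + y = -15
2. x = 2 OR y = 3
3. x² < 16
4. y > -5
No

The full constraint system is jointly infeasible over the integers. Each constraint and what it forces:

  - 2x + y = -15: is a linear equation tying the variables together
  - x = 2 OR y = 3: forces a choice: either x = 2 or y = 3
  - x² < 16: restricts x to |x| ≤ 3
  - y > -5: bounds one variable relative to a constant

Split on the disjunction (x = 2 OR y = 3):
  • If x = 2: the equation forces y = -19, which contradicts the bound y ≥ -4.
  • If y = 3: the equation forces x = -9, but x² < 16 requires |x| ≤ 3.
Both branches are infeasible, so the system has no integer solution.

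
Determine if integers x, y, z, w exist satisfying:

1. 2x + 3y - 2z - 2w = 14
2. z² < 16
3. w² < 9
Yes

Take x = 6, y = 0, z = -1, w = 0. Substituting into each constraint:
  (1) 2(6) + 3(0) - 2(-1) - 2(0) = 14 ✓
  (2) z² = (-1)² = 1, and 1 < 16 ✓
  (3) w² = (0)² = 0, and 0 < 9 ✓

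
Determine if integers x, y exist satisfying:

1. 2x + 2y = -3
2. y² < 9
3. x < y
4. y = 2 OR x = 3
No

Even the single constraint (2x + 2y = -3) is infeasible over the integers.

  - 2x + 2y = -3: every term on the left is divisible by 2, so the LHS ≡ 0 (mod 2), but the RHS -3 is not — no integer solution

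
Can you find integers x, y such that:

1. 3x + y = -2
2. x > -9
Yes

Take x = -1, y = 1. Substituting into each constraint:
  (1) 3(-1) + 1 = -2 ✓
  (2) -1 > -9 ✓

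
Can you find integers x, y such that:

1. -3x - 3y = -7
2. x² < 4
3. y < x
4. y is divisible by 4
No

Even the single constraint (-3x - 3y = -7) is infeasible over the integers.

  - -3x - 3y = -7: every term on the left is divisible by 3, so the LHS ≡ 0 (mod 3), but the RHS -7 is not — no integer solution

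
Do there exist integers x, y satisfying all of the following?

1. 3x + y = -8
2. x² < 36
Yes

Take x = 0, y = -8. Substituting into each constraint:
  (1) 3(0) + (-8) = -8 ✓
  (2) x² = (0)² = 0, and 0 < 36 ✓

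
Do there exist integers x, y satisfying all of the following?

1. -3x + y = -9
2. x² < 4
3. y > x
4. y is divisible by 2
No

A contradictory subset is {-3x + y = -9, x² < 4, y > x}. No integer assignment can satisfy these jointly:

  - -3x + y = -9: is a linear equation tying the variables together
  - x² < 4: restricts x to |x| ≤ 1
  - y > x: bounds one variable relative to another variable

Propagating the comparison: y > x and x ≥ -1 give y ≥ 0. Range argument: with x ∈ [-1, 1], y ∈ [0, ∞], the left side of the equation is at least -3, but the right side is -9 < -3. No integer solution exists.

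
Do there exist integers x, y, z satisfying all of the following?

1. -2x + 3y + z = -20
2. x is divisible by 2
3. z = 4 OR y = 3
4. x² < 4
Yes

Take x = 0, y = 3, z = -29. Substituting into each constraint:
  (1) -2(0) + 3(3) + (-29) = -20 ✓
  (2) 0 = 2 × 0, remainder 0 ✓
  (3) y = 3, target 3 ✓ (second branch holds)
  (4) x² = (0)² = 0, and 0 < 4 ✓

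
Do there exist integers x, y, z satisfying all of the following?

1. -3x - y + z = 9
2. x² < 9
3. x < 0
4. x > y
Yes

Take x = -1, y = -2, z = 4. Substituting into each constraint:
  (1) -3(-1) + 2 + 4 = 9 ✓
  (2) x² = (-1)² = 1, and 1 < 9 ✓
  (3) -1 < 0 ✓
  (4) -1 > -2 ✓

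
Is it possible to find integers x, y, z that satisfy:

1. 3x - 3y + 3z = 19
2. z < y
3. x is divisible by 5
No

Even the single constraint (3x - 3y + 3z = 19) is infeasible over the integers.

  - 3x - 3y + 3z = 19: every term on the left is divisible by 3, so the LHS ≡ 0 (mod 3), but the RHS 19 is not — no integer solution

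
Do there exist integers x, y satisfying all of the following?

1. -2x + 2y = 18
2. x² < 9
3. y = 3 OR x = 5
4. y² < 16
No

A contradictory subset is {-2x + 2y = 18, x² < 9, y = 3 OR x = 5}. No integer assignment can satisfy these jointly:

  - -2x + 2y = 18: is a linear equation tying the variables together
  - x² < 9: restricts x to |x| ≤ 2
  - y = 3 OR x = 5: forces a choice: either y = 3 or x = 5

Split on the disjunction (y = 3 OR x = 5):
  • If y = 3: the equation forces x = -6, but x² < 9 requires |x| ≤ 2.
  • If x = 5: this contradicts x² < 9, which requires |x| ≤ 2.
Both branches are infeasible, so the system has no integer solution.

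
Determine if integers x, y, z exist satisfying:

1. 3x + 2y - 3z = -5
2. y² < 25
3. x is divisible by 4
Yes

Take x = 0, y = -1, z = 1. Substituting into each constraint:
  (1) 3(0) + 2(-1) - 3(1) = -5 ✓
  (2) y² = (-1)² = 1, and 1 < 25 ✓
  (3) 0 = 4 × 0, remainder 0 ✓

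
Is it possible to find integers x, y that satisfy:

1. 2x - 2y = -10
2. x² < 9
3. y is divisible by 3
Yes

Take x = 1, y = 6. Substituting into each constraint:
  (1) 2(1) - 2(6) = -10 ✓
  (2) x² = (1)² = 1, and 1 < 9 ✓
  (3) 6 = 3 × 2, remainder 0 ✓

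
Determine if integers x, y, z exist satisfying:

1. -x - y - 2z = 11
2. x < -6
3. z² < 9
Yes

Take x = -11, y = 0, z = 0. Substituting into each constraint:
  (1) 11 + 0 - 2(0) = 11 ✓
  (2) -11 < -6 ✓
  (3) z² = (0)² = 0, and 0 < 9 ✓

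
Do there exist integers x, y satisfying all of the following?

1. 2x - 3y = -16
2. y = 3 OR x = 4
Yes

Take x = 4, y = 8. Substituting into each constraint:
  (1) 2(4) - 3(8) = -16 ✓
  (2) x = 4, target 4 ✓ (second branch holds)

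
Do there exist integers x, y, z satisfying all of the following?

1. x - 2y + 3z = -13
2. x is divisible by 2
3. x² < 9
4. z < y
Yes

Take x = 2, y = 0, z = -5. Substituting into each constraint:
  (1) 2 - 2(0) + 3(-5) = -13 ✓
  (2) 2 = 2 × 1, remainder 0 ✓
  (3) x² = (2)² = 4, and 4 < 9 ✓
  (4) -5 < 0 ✓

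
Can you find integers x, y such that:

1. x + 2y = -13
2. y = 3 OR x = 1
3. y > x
Yes

Take x = -19, y = 3. Substituting into each constraint:
  (1) (-19) + 2(3) = -13 ✓
  (2) y = 3, target 3 ✓ (first branch holds)
  (3) 3 > -19 ✓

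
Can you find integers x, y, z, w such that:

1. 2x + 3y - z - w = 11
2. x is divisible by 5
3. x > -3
Yes

Take x = 0, y = 4, z = 1, w = 0. Substituting into each constraint:
  (1) 2(0) + 3(4) + (-1) + 0 = 11 ✓
  (2) 0 = 5 × 0, remainder 0 ✓
  (3) 0 > -3 ✓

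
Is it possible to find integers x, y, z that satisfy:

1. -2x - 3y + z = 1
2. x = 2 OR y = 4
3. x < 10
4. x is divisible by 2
Yes

Take x = 0, y = 4, z = 13. Substituting into each constraint:
  (1) -2(0) - 3(4) + 13 = 1 ✓
  (2) y = 4, target 4 ✓ (second branch holds)
  (3) 0 < 10 ✓
  (4) 0 = 2 × 0, remainder 0 ✓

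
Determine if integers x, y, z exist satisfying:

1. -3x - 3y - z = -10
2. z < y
Yes

Take x = 1, y = 2, z = 1. Substituting into each constraint:
  (1) -3(1) - 3(2) + (-1) = -10 ✓
  (2) 1 < 2 ✓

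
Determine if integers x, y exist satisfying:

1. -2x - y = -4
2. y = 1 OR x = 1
Yes

Take x = 1, y = 2. Substituting into each constraint:
  (1) -2(1) + (-2) = -4 ✓
  (2) x = 1, target 1 ✓ (second branch holds)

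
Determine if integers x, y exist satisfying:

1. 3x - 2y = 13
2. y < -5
Yes

Take x = -1, y = -8. Substituting into each constraint:
  (1) 3(-1) - 2(-8) = 13 ✓
  (2) -8 < -5 ✓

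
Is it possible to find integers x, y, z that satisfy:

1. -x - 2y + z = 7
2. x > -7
Yes

Take x = 0, y = 0, z = 7. Substituting into each constraint:
  (1) 0 - 2(0) + 7 = 7 ✓
  (2) 0 > -7 ✓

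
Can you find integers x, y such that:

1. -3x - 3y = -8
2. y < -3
No

Even the single constraint (-3x - 3y = -8) is infeasible over the integers.

  - -3x - 3y = -8: every term on the left is divisible by 3, so the LHS ≡ 0 (mod 3), but the RHS -8 is not — no integer solution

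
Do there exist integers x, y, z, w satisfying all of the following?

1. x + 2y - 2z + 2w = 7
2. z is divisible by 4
Yes

Take x = 1, y = 0, z = 0, w = 3. Substituting into each constraint:
  (1) 1 + 2(0) - 2(0) + 2(3) = 7 ✓
  (2) 0 = 4 × 0, remainder 0 ✓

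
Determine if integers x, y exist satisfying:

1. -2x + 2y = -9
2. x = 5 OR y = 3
No

Even the single constraint (-2x + 2y = -9) is infeasible over the integers.

  - -2x + 2y = -9: every term on the left is divisible by 2, so the LHS ≡ 0 (mod 2), but the RHS -9 is not — no integer solution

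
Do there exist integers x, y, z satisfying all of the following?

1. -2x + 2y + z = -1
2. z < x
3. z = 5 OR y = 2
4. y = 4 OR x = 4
Yes

Take x = 7, y = 4, z = 5. Substituting into each constraint:
  (1) -2(7) + 2(4) + 5 = -1 ✓
  (2) 5 < 7 ✓
  (3) z = 5, target 5 ✓ (first branch holds)
  (4) y = 4, target 4 ✓ (first branch holds)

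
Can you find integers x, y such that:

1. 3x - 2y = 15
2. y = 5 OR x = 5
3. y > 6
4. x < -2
No

A contradictory subset is {3x - 2y = 15, y > 6, x < -2}. No integer assignment can satisfy these jointly:

  - 3x - 2y = 15: is a linear equation tying the variables together
  - y > 6: bounds one variable relative to a constant
  - x < -2: bounds one variable relative to a constant

Range argument: with x ∈ [−∞, -3], y ∈ [7, ∞], the left side of the equation is at most -23, but the right side is 15 > -23. No integer solution exists.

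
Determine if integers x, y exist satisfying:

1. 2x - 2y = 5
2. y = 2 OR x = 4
No

Even the single constraint (2x - 2y = 5) is infeasible over the integers.

  - 2x - 2y = 5: every term on the left is divisible by 2, so the LHS ≡ 0 (mod 2), but the RHS 5 is not — no integer solution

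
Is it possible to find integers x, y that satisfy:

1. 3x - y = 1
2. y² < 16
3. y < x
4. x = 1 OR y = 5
No

A contradictory subset is {3x - y = 1, y < x, x = 1 OR y = 5}. No integer assignment can satisfy these jointly:

  - 3x - y = 1: is a linear equation tying the variables together
  - y < x: bounds one variable relative to another variable
  - x = 1 OR y = 5: forces a choice: either x = 1 or y = 5

Split on the disjunction (x = 1 OR y = 5):
  • If x = 1: the equation forces y = 2, giving (x, y) = (1, 2), which violates x > y.
  • If y = 5: the equation forces x = 2, giving (y, x) = (5, 2), which violates x > y.
Both branches are infeasible, so the system has no integer solution.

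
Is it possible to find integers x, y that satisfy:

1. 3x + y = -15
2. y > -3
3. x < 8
Yes

Take x = -5, y = 0. Substituting into each constraint:
  (1) 3(-5) + 0 = -15 ✓
  (2) 0 > -3 ✓
  (3) -5 < 8 ✓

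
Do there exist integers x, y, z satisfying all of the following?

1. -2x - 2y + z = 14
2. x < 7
Yes

Take x = 0, y = -7, z = 0. Substituting into each constraint:
  (1) -2(0) - 2(-7) + 0 = 14 ✓
  (2) 0 < 7 ✓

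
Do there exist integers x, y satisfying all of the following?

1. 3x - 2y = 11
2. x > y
Yes

Take x = 5, y = 2. Substituting into each constraint:
  (1) 3(5) - 2(2) = 11 ✓
  (2) 5 > 2 ✓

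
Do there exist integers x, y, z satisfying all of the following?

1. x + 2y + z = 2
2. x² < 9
Yes

Take x = 0, y = 1, z = 0. Substituting into each constraint:
  (1) 0 + 2(1) + 0 = 2 ✓
  (2) x² = (0)² = 0, and 0 < 9 ✓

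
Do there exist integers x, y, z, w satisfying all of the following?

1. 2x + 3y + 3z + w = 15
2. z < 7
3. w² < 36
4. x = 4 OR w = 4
Yes

Take x = 4, y = 2, z = 0, w = 1. Substituting into each constraint:
  (1) 2(4) + 3(2) + 3(0) + 1 = 15 ✓
  (2) 0 < 7 ✓
  (3) w² = (1)² = 1, and 1 < 36 ✓
  (4) x = 4, target 4 ✓ (first branch holds)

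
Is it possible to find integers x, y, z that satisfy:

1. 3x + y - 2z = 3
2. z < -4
Yes

Take x = -3, y = 0, z = -6. Substituting into each constraint:
  (1) 3(-3) + 0 - 2(-6) = 3 ✓
  (2) -6 < -4 ✓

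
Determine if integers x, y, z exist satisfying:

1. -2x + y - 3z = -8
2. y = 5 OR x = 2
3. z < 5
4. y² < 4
Yes

Take x = 2, y = -1, z = 1. Substituting into each constraint:
  (1) -2(2) + (-1) - 3(1) = -8 ✓
  (2) x = 2, target 2 ✓ (second branch holds)
  (3) 1 < 5 ✓
  (4) y² = (-1)² = 1, and 1 < 4 ✓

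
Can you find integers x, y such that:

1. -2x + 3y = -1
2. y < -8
Yes

Take x = -13, y = -9. Substituting into each constraint:
  (1) -2(-13) + 3(-9) = -1 ✓
  (2) -9 < -8 ✓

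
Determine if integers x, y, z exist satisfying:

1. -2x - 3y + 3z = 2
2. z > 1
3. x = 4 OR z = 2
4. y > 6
Yes

Take x = -10, y = 8, z = 2. Substituting into each constraint:
  (1) -2(-10) - 3(8) + 3(2) = 2 ✓
  (2) 2 > 1 ✓
  (3) z = 2, target 2 ✓ (second branch holds)
  (4) 8 > 6 ✓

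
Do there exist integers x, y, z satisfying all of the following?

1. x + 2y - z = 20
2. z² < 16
Yes

Take x = 0, y = 10, z = 0. Substituting into each constraint:
  (1) 0 + 2(10) + 0 = 20 ✓
  (2) z² = (0)² = 0, and 0 < 16 ✓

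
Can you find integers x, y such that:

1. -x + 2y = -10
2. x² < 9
Yes

Take x = 0, y = -5. Substituting into each constraint:
  (1) 0 + 2(-5) = -10 ✓
  (2) x² = (0)² = 0, and 0 < 9 ✓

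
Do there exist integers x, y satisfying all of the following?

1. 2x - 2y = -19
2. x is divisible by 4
No

Even the single constraint (2x - 2y = -19) is infeasible over the integers.

  - 2x - 2y = -19: every term on the left is divisible by 2, so the LHS ≡ 0 (mod 2), but the RHS -19 is not — no integer solution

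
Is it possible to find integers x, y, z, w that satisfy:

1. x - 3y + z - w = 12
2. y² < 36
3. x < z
Yes

Take x = 0, y = 0, z = 1, w = -11. Substituting into each constraint:
  (1) 0 - 3(0) + 1 + 11 = 12 ✓
  (2) y² = (0)² = 0, and 0 < 36 ✓
  (3) 0 < 1 ✓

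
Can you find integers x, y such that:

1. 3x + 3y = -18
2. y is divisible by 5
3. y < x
Yes

Take x = -1, y = -5. Substituting into each constraint:
  (1) 3(-1) + 3(-5) = -18 ✓
  (2) -5 = 5 × -1, remainder 0 ✓
  (3) -5 < -1 ✓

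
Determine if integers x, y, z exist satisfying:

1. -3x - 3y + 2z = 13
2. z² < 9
Yes

Take x = -3, y = 0, z = 2. Substituting into each constraint:
  (1) -3(-3) - 3(0) + 2(2) = 13 ✓
  (2) z² = (2)² = 4, and 4 < 9 ✓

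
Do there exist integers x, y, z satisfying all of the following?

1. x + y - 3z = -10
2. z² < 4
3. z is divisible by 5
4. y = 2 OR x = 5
Yes

Take x = 5, y = -15, z = 0. Substituting into each constraint:
  (1) 5 + (-15) - 3(0) = -10 ✓
  (2) z² = (0)² = 0, and 0 < 4 ✓
  (3) 0 = 5 × 0, remainder 0 ✓
  (4) x = 5, target 5 ✓ (second branch holds)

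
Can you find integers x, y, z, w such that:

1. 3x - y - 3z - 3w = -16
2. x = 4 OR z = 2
Yes

Take x = 5, y = 25, z = 2, w = 0. Substituting into each constraint:
  (1) 3(5) + (-25) - 3(2) - 3(0) = -16 ✓
  (2) z = 2, target 2 ✓ (second branch holds)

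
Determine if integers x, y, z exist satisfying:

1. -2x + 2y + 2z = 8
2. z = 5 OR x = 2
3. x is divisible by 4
Yes

Take x = 0, y = -1, z = 5. Substituting into each constraint:
  (1) -2(0) + 2(-1) + 2(5) = 8 ✓
  (2) z = 5, target 5 ✓ (first branch holds)
  (3) 0 = 4 × 0, remainder 0 ✓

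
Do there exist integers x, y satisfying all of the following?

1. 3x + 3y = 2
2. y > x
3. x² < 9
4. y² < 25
No

Even the single constraint (3x + 3y = 2) is infeasible over the integers.

  - 3x + 3y = 2: every term on the left is divisible by 3, so the LHS ≡ 0 (mod 3), but the RHS 2 is not — no integer solution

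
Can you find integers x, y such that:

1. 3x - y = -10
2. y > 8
Yes

Take x = 0, y = 10. Substituting into each constraint:
  (1) 3(0) + (-10) = -10 ✓
  (2) 10 > 8 ✓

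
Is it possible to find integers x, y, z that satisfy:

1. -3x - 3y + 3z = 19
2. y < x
No

Even the single constraint (-3x - 3y + 3z = 19) is infeasible over the integers.

  - -3x - 3y + 3z = 19: every term on the left is divisible by 3, so the LHS ≡ 0 (mod 3), but the RHS 19 is not — no integer solution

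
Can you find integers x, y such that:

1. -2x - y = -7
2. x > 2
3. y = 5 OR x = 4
Yes

Take x = 4, y = -1. Substituting into each constraint:
  (1) -2(4) + 1 = -7 ✓
  (2) 4 > 2 ✓
  (3) x = 4, target 4 ✓ (second branch holds)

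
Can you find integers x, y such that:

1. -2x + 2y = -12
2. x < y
No

The full constraint system is jointly infeasible over the integers. Each constraint and what it forces:

  - -2x + 2y = -12: is a linear equation tying the variables together
  - x < y: bounds one variable relative to another variable

From the equation, x − y = 6, i.e. y − x = -6; but y > x requires y − x ≥ 1. Contradiction.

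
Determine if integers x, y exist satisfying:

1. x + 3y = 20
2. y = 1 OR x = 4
Yes

Take x = 17, y = 1. Substituting into each constraint:
  (1) 17 + 3(1) = 20 ✓
  (2) y = 1, target 1 ✓ (first branch holds)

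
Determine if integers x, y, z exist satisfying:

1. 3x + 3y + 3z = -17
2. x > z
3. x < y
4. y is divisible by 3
No

Even the single constraint (3x + 3y + 3z = -17) is infeasible over the integers.

  - 3x + 3y + 3z = -17: every term on the left is divisible by 3, so the LHS ≡ 0 (mod 3), but the RHS -17 is not — no integer solution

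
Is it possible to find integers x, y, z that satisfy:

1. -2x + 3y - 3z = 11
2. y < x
Yes

Take x = 2, y = 1, z = -4. Substituting into each constraint:
  (1) -2(2) + 3(1) - 3(-4) = 11 ✓
  (2) 1 < 2 ✓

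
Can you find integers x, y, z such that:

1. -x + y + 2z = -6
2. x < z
Yes

Take x = -1, y = -7, z = 0. Substituting into each constraint:
  (1) 1 + (-7) + 2(0) = -6 ✓
  (2) -1 < 0 ✓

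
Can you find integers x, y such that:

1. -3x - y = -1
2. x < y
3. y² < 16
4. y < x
No

A contradictory subset is {x < y, y < x}. No integer assignment can satisfy these jointly:

  - x < y: bounds one variable relative to another variable
  - y < x: bounds one variable relative to another variable

Direct contradiction: y > x and x > y cannot both hold.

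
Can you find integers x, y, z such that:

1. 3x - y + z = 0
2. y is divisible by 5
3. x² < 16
Yes

Take x = 0, y = 0, z = 0. Substituting into each constraint:
  (1) 3(0) + 0 + 0 = 0 ✓
  (2) 0 = 5 × 0, remainder 0 ✓
  (3) x² = (0)² = 0, and 0 < 16 ✓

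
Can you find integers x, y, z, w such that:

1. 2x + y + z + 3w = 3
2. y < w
Yes

Take x = 2, y = -1, z = 0, w = 0. Substituting into each constraint:
  (1) 2(2) + (-1) + 0 + 3(0) = 3 ✓
  (2) -1 < 0 ✓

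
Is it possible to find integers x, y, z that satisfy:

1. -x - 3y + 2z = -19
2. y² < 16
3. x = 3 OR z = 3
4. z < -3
Yes

Take x = 3, y = 2, z = -5. Substituting into each constraint:
  (1) (-3) - 3(2) + 2(-5) = -19 ✓
  (2) y² = (2)² = 4, and 4 < 16 ✓
  (3) x = 3, target 3 ✓ (first branch holds)
  (4) -5 < -3 ✓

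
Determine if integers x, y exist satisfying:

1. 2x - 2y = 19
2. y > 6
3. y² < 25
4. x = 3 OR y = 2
No

Even the single constraint (2x - 2y = 19) is infeasible over the integers.

  - 2x - 2y = 19: every term on the left is divisible by 2, so the LHS ≡ 0 (mod 2), but the RHS 19 is not — no integer solution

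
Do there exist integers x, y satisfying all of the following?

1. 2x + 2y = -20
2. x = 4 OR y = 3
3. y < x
Yes

Take x = 4, y = -14. Substituting into each constraint:
  (1) 2(4) + 2(-14) = -20 ✓
  (2) x = 4, target 4 ✓ (first branch holds)
  (3) -14 < 4 ✓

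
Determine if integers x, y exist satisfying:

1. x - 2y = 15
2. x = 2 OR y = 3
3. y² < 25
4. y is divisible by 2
No

A contradictory subset is {x - 2y = 15, x = 2 OR y = 3, y is divisible by 2}. No integer assignment can satisfy these jointly:

  - x - 2y = 15: is a linear equation tying the variables together
  - x = 2 OR y = 3: forces a choice: either x = 2 or y = 3
  - y is divisible by 2: restricts y to multiples of 2

Split on the disjunction (x = 2 OR y = 3):
  • If x = 2: with x = 2, writing y = 2y', every remaining term of the linear equation is divisible by 4, so the left side is ≡ 0 (mod 4); but the right side 13 ≡ 1 (mod 4). No integers can satisfy it.
  • If y = 3: this contradicts the divisibility constraint — 3 is not a multiple of 2.
Both branches are infeasible, so the system has no integer solution.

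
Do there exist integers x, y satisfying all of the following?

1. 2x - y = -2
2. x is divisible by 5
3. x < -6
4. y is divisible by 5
No

A contradictory subset is {2x - y = -2, x is divisible by 5, y is divisible by 5}. No integer assignment can satisfy these jointly:

  - 2x - y = -2: is a linear equation tying the variables together
  - x is divisible by 5: restricts x to multiples of 5
  - y is divisible by 5: restricts y to multiples of 5

Modular obstruction: writing x = 5x' and writing y = 5y', every remaining term of the linear equation is divisible by 5, so the left side is ≡ 0 (mod 5); but the right side -2 ≡ 3 (mod 5). No integers can satisfy it.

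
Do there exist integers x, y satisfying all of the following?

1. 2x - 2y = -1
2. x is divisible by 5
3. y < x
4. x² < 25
No

Even the single constraint (2x - 2y = -1) is infeasible over the integers.

  - 2x - 2y = -1: every term on the left is divisible by 2, so the LHS ≡ 0 (mod 2), but the RHS -1 is not — no integer solution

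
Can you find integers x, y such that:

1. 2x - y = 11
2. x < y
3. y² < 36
No

The full constraint system is jointly infeasible over the integers. Each constraint and what it forces:

  - 2x - y = 11: is a linear equation tying the variables together
  - x < y: bounds one variable relative to another variable
  - y² < 36: restricts y to |y| ≤ 5

The bounds confine y to {-5, -4, -3, -2, -1, 0, 1, 2, 3, 4, 5}. For each value, substitute into the equation:
  • y = -5: the equation forces x = 3, but y > x fails since -5 ≤ 3.
  • y = -4: the equation gives 2x = 7, so x would not be an integer.
  • y = -3: the equation forces x = 4, but y > x fails since -3 ≤ 4.
  • y = -2: the equation gives 2x = 9, so x would not be an integer.
  • y = -1: the equation forces x = 5, but y > x fails since -1 ≤ 5.
  • y = 0: the equation gives 2x = 11, so x would not be an integer.
  • y = 1: the equation forces x = 6, but y > x fails since 1 ≤ 6.
  • y = 2: the equation gives 2x = 13, so x would not be an integer.
  • y = 3: the equation forces x = 7, but y > x fails since 3 ≤ 7.
  • y = 4: the equation gives 2x = 15, so x would not be an integer.
  • y = 5: the equation forces x = 8, but y > x fails since 5 ≤ 8.
Every case fails, so no integer solution exists.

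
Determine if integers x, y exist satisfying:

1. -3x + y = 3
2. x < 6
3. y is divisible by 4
Yes

Take x = -1, y = 0. Substituting into each constraint:
  (1) -3(-1) + 0 = 3 ✓
  (2) -1 < 6 ✓
  (3) 0 = 4 × 0, remainder 0 ✓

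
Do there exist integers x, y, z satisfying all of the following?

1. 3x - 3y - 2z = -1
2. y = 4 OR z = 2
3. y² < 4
Yes

Take x = 0, y = -1, z = 2. Substituting into each constraint:
  (1) 3(0) - 3(-1) - 2(2) = -1 ✓
  (2) z = 2, target 2 ✓ (second branch holds)
  (3) y² = (-1)² = 1, and 1 < 4 ✓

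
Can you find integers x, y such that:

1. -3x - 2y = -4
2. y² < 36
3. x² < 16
Yes

Take x = 0, y = 2. Substituting into each constraint:
  (1) -3(0) - 2(2) = -4 ✓
  (2) y² = (2)² = 4, and 4 < 36 ✓
  (3) x² = (0)² = 0, and 0 < 16 ✓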